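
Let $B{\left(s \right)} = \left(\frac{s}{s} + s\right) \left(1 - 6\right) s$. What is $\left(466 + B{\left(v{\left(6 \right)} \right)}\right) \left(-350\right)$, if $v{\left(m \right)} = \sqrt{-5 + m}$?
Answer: $-159600$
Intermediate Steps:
$B{\left(s \right)} = s \left(-5 - 5 s\right)$ ($B{\left(s \right)} = \left(1 + s\right) \left(-5\right) s = \left(-5 - 5 s\right) s = s \left(-5 - 5 s\right)$)
$\left(466 + B{\left(v{\left(6 \right)} \right)}\right) \left(-350\right) = \left(466 - 5 \sqrt{-5 + 6} \left(1 + \sqrt{-5 + 6}\right)\right) \left(-350\right) = \left(466 - 5 \sqrt{1} \left(1 + \sqrt{1}\right)\right) \left(-350\right) = \left(466 - 5 \left(1 + 1\right)\right) \left(-350\right) = \left(466 - 5 \cdot 2\right) \left(-350\right) = \left(466 - 10\right) \left(-350\right) = 456 \left(-350\right) = -159600$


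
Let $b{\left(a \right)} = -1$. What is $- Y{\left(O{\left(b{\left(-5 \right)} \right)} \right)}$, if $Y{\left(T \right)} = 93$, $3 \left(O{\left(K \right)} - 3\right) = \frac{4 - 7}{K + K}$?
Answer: $-93$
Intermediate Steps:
$O{\left(K \right)} = 3 - \frac{1}{2 K}$ ($O{\left(K \right)} = 3 + \frac{\left(4 - 7\right) \frac{1}{K + K}}{3} = 3 + \frac{\left(-3\right) \frac{1}{2 K}}{3} = 3 + \frac{\left(- \frac{3}{2}\right) \frac{1}{K}}{3} = 3 - \frac{1}{2 K}$)
$- Y{\left(O{\left(b{\left(-5 \right)} \right)} \right)} = \left(-1\right) 93 = -93$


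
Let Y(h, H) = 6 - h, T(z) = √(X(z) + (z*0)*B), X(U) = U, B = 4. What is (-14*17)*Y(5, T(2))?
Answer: -238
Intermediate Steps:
T(z) = √z (T(z) = √(z + (z*0)*4) = √(z + 0*4) = √(z + 0) = √z)
(-14*17)*Y(5, T(2)) = (-14*17)*(6 - 1*5) = -238*(6 - 5) = -238*1 = -238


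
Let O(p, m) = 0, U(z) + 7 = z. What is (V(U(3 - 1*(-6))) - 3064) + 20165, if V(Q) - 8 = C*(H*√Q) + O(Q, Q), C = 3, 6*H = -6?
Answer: 17109 - 3*√2 ≈ 17105.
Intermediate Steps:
H = -1 (H = (⅙)*(-6) = -1)
U(z) = -7 + z
V(Q) = 8 - 3*√Q (V(Q) = 8 + (3*(-√Q) + 0) = 8 + (-3*√Q + 0) = 8 - 3*√Q)
(V(U(3 - 1*(-6))) - 3064) + 20165 = ((8 - 3*√(-7 + (3 - 1*(-6)))) - 3064) + 20165 = ((8 - 3*√(-7 + (3 + 6))) - 3064) + 20165 = ((8 - 3*√(-7 + 9)) - 3064) + 20165 = ((8 - 3*√2) - 3064) + 20165 = (-3056 - 3*√2) + 20165 = 17109 - 3*√2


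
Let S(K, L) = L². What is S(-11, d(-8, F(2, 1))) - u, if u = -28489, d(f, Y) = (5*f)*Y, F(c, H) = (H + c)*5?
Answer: 388489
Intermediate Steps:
F(c, H) = 5*H + 5*c
d(f, Y) = 5*Y*f
S(-11, d(-8, F(2, 1))) - u = (5*(5*1 + 5*2)*(-8))² - 1*(-28489) = (5*(5 + 10)*(-8))² + 28489 = (5*15*(-8))² + 28489 = (-600)² + 28489 = 360000 + 28489 = 388489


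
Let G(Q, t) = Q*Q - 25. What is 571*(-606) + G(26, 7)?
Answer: -345375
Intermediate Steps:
G(Q, t) = -25 + Q² (G(Q, t) = Q² - 25 = -25 + Q²)
571*(-606) + G(26, 7) = 571*(-606) + (-25 + 26²) = -346026 + (-25 + 676) = -346026 + 651 = -345375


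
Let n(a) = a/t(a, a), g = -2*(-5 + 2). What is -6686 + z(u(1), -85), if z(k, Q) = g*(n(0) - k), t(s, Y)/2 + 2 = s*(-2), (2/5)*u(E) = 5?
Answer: -6761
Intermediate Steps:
u(E) = 25/2 (u(E) = (5/2)*5 = 25/2)
t(s, Y) = -4 - 4*s (t(s, Y) = -4 + 2*(s*(-2)) = -4 + 2*(-2*s) = -4 - 4*s)
g = 6 (g = -2*(-3) = 6)
n(a) = a/(-4 - 4*a)
z(k, Q) = -6*k (z(k, Q) = 6*(-1*0/(4 + 4*0) - k) = 6*(-1*0/(4 + 0) - k) = 6*(-1*0/4 - k) = 6*(-1*0*¼ - k) = 6*(0 - k) = 6*(-k) = -6*k)
-6686 + z(u(1), -85) = -6686 - 6*25/2 = -6686 - 75 = -6761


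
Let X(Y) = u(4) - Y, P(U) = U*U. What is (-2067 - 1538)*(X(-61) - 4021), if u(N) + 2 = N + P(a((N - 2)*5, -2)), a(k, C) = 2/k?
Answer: 71342229/5 ≈ 1.4268e+7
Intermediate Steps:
P(U) = U**2
u(N) = -2 + N + 4/(-10 + 5*N)**2 (u(N) = -2 + (N + (2/(((N - 2)*5)))**2) = -2 + (N + (2/(((-2 + N)*5)))**2) = -2 + (N + (2/(-10 + 5*N))**2) = -2 + (N + 4/(-10 + 5*N)**2) = -2 + N + 4/(-10 + 5*N)**2)
X(Y) = 51/25 - Y (X(Y) = (-2 + 4 + 4/(25*(-2 + 4)**2)) - Y = (-2 + 4 + (4/25)/2**2) - Y = (-2 + 4 + (4/25)*(1/4)) - Y = (-2 + 4 + 1/25) - Y = 51/25 - Y)
(-2067 - 1538)*(X(-61) - 4021) = (-2067 - 1538)*((51/25 - 1*(-61)) - 4021) = -3605*((51/25 + 61) - 4021) = -3605*(1576/25 - 4021) = -3605*(-98949/25) = 71342229/5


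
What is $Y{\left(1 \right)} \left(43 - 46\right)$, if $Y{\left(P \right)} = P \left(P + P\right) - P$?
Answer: $-3$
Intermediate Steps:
$Y{\left(P \right)} = - P + 2 P^{2}$ ($Y{\left(P \right)} = P 2 P - P = 2 P^{2} - P = - P + 2 P^{2}$)
$Y{\left(1 \right)} \left(43 - 46\right) = 1 \left(-1 + 2 \cdot 1\right) \left(43 - 46\right) = 1 \left(-1 + 2\right) \left(-3\right) = 1 \cdot 1 \left(-3\right) = 1 \left(-3\right) = -3$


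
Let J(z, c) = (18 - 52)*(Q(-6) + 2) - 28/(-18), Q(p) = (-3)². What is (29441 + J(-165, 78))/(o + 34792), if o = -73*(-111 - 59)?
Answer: 261617/424818 ≈ 0.61583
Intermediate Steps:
Q(p) = 9
J(z, c) = -3352/9 (J(z, c) = (18 - 52)*(9 + 2) - 28/(-18) = -34*11 - 28*(-1/18) = -374 + 14/9 = -3352/9)
o = 12410 (o = -73*(-170) = 12410)
(29441 + J(-165, 78))/(o + 34792) = (29441 - 3352/9)/(12410 + 34792) = (261617/9)/47202 = (261617/9)*(1/47202) = 261617/424818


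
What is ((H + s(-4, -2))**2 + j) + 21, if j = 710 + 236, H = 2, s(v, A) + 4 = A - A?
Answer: 971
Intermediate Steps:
s(v, A) = -4 (s(v, A) = -4 + (A - A) = -4 + 0 = -4)
j = 946
((H + s(-4, -2))**2 + j) + 21 = ((2 - 4)**2 + 946) + 21 = ((-2)**2 + 946) + 21 = (4 + 946) + 21 = 950 + 21 = 971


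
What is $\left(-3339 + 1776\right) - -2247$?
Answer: $684$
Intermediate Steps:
$\left(-3339 + 1776\right) - -2247 = -1563 + 2247 = 684$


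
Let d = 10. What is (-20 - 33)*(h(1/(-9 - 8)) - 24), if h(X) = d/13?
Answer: 16006/13 ≈ 1231.2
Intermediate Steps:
h(X) = 10/13
(-20 - 33)*(h(1/(-9 - 8)) - 24) = (-20 - 33)*(10/13 - 24) = -53*(-302/13) = 16006/13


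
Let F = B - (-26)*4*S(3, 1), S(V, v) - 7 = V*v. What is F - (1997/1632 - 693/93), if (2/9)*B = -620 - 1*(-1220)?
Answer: 189529165/50592 ≈ 3746.2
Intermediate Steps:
S(V, v) = 7 + V*v
B = 2700 (B = 9*(-620 - 1*(-1220))/2 = 9*(-620 + 1220)/2 = (9/2)*600 = 2700)
F = 3740 (F = 2700 - (-26)*4*(7 + 3*1) = 2700 - (-26)*4*(7 + 3) = 2700 - (-26)*4*10 = 2700 - (-26)*40 = 2700 - 1*(-1040) = 2700 + 1040 = 3740)
F - (1997/1632 - 693/93) = 3740 - (1997/1632 - 693/93) = 3740 - (1997*(1/1632) - 693*1/93) = 3740 - (1997/1632 - 231/31) = 3740 - 1*(-315085/50592) = 3740 + 315085/50592 = 189529165/50592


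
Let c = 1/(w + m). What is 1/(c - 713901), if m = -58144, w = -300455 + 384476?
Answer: -25877/18473616176 ≈ -1.4008e-6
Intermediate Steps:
w = 84021
c = 1/25877 (c = 1/(84021 - 58144) = 1/25877 ≈ 3.8644e-5)
1/(c - 713901) = 1/(1/25877 - 713901) = 1/(-18473616176/25877) = -25877/18473616176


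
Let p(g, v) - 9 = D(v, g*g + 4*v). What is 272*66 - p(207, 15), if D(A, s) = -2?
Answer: 17945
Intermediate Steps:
p(g, v) = 7 (p(g, v) = 9 - 2 = 7)
272*66 - p(207, 15) = 272*66 - 1*7 = 17952 - 7 = 17945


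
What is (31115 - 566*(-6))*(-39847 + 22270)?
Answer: -606599847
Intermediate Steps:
(31115 - 566*(-6))*(-39847 + 22270) = (31115 + 3396)*(-17577) = 34511*(-17577) = -606599847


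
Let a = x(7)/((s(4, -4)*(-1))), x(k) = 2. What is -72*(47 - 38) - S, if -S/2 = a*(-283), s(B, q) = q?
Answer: -931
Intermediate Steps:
a = ½ (a = 2/((-4*(-1))) = 2/4 = 2*(¼) = ½ ≈ 0.50000)
S = 283 (S = -(-283) = -2*(-283/2) = 283)
-72*(47 - 38) - S = -72*(47 - 38) - 1*283 = -72*9 - 283 = -648 - 283 = -931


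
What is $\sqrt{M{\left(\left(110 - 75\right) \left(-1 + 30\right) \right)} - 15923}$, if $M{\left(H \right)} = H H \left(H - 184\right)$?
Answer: $2 \sqrt{214025263} \approx 29259.0$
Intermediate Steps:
$M{\left(H \right)} = H^{2} \left(-184 + H\right)$
$\sqrt{M{\left(\left(110 - 75\right) \left(-1 + 30\right) \right)} - 15923} = \sqrt{\left(\left(110 - 75\right) \left(-1 + 30\right)\right)^{2} \left(-184 + \left(110 - 75\right) \left(-1 + 30\right)\right) - 15923} = \sqrt{\left(35 \cdot 29\right)^{2} \left(-184 + 35 \cdot 29\right) - 15923} = \sqrt{1015^{2} \left(-184 + 1015\right) - 15923} = \sqrt{1030225 \cdot 831 - 15923} = \sqrt{856116975 - 15923} = \sqrt{856101052} = 2 \sqrt{214025263}$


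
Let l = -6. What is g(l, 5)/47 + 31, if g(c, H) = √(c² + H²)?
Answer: 31 + √61/47 ≈ 31.166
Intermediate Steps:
g(c, H) = √(H² + c²)
g(l, 5)/47 + 31 = √(5² + (-6)²)/47 + 31 = √(25 + 36)*(1/47) + 31 = √61*(1/47) + 31 = √61/47 + 31 = 31 + √61/47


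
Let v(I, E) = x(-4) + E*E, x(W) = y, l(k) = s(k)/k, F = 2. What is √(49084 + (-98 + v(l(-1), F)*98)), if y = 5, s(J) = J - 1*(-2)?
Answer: 2*√12467 ≈ 223.31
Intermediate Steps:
s(J) = 2 + J (s(J) = J + 2 = 2 + J)
l(k) = (2 + k)/k
x(W) = 5
v(I, E) = 5 + E² (v(I, E) = 5 + E*E = 5 + E²)
√(49084 + (-98 + v(l(-1), F)*98)) = √(49084 + (-98 + (5 + 2²)*98)) = √(49084 + (-98 + (5 + 4)*98)) = √(49084 + (-98 + 9*98)) = √(49084 + (-98 + 882)) = √(49084 + 784) = √49868 = 2*√12467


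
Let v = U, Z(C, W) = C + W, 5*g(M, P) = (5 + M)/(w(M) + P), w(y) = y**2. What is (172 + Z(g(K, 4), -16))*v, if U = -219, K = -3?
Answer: -2221098/65 ≈ -34171.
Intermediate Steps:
g(M, P) = (5 + M)/(5*(P + M**2)) (g(M, P) = ((5 + M)/(M**2 + P))/5 = ((5 + M)/(P + M**2))/5 = (5 + M)/(5*(P + M**2)))
v = -219
(172 + Z(g(K, 4), -16))*v = (172 + ((1 + (1/5)*(-3))/(4 + (-3)**2) - 16))*(-219) = (172 + ((1 - 3/5)/(4 + 9) - 16))*(-219) = (172 + ((2/5)/13 - 16))*(-219) = (172 + ((1/13)*(2/5) - 16))*(-219) = (172 + (2/65 - 16))*(-219) = (172 - 1038/65)*(-219) = (10142/65)*(-219) = -2221098/65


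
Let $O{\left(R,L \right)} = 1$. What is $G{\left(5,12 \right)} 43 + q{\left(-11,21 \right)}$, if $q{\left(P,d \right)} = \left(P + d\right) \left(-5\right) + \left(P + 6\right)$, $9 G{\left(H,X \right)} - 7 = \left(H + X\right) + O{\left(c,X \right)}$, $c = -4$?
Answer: $\frac{580}{9} \approx 64.444$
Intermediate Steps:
$G{\left(H,X \right)} = \frac{8}{9} + \frac{H}{9} + \frac{X}{9}$ ($G{\left(H,X \right)} = \frac{7}{9} + \frac{\left(H + X\right) + 1}{9} = \frac{7}{9} + \frac{1 + H + X}{9} = \frac{7}{9} + \left(\frac{1}{9} + \frac{H}{9} + \frac{X}{9}\right) = \frac{8}{9} + \frac{H}{9} + \frac{X}{9}$)
$q{\left(P,d \right)} = 6 - 5 d - 4 P$ ($q{\left(P,d \right)} = \left(- 5 P - 5 d\right) + \left(6 + P\right) = 6 - 5 d - 4 P$)
$G{\left(5,12 \right)} 43 + q{\left(-11,21 \right)} = \left(\frac{8}{9} + \frac{1}{9} \cdot 5 + \frac{1}{9} \cdot 12\right) 43 - 55 = \left(\frac{8}{9} + \frac{5}{9} + \frac{4}{3}\right) 43 + \left(6 - 105 + 44\right) = \frac{25}{9} \cdot 43 - 55 = \frac{1075}{9} - 55 = \frac{580}{9}$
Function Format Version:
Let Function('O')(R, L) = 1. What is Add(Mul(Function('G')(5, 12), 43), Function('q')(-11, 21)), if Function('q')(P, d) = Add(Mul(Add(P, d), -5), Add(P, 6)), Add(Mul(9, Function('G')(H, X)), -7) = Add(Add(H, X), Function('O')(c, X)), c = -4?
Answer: Rational(580, 9) ≈ 64.444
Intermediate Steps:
Function('G')(H, X) = Add(Rational(8, 9), Mul(Rational(1, 9), H), Mul(Rational(1, 9), X)) (Function('G')(H, X) = Add(Rational(7, 9), Mul(Rational(1, 9), Add(Add(H, X), 1))) = Add(Rational(7, 9), Mul(Rational(1, 9), Add(1, H, X))) = Add(Rational(7, 9), Add(Rational(1, 9), Mul(Rational(1, 9), H), Mul(Rational(1, 9), X))) = Add(Rational(8, 9), Mul(Rational(1, 9), H), Mul(Rational(1, 9), X)))
Function('q')(P, d) = Add(6, Mul(-5, d), Mul(-4, P)) (Function('q')(P, d) = Add(Add(Mul(-5, P), Mul(-5, d)), Add(6, P)) = Add(6, Mul(-5, d), Mul(-4, P)))
Add(Mul(Function('G')(5, 12), 43), Function('q')(-11, 21)) = Add(Mul(Add(Rational(8, 9), Mul(Rational(1, 9), 5), Mul(Rational(1, 9), 12)), 43), Add(6, Mul(-5, 21), Mul(-4, -11))) = Add(Mul(Add(Rational(8, 9), Rational(5, 9), Rational(4, 3)), 43), Add(6, -105, 44)) = Add(Mul(Rational(25, 9), 43), -55) = Add(Rational(1075, 9), -55) = Rational(580, 9)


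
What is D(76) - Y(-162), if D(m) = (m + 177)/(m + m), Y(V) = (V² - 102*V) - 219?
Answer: -6467195/152 ≈ -42547.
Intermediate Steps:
Y(V) = -219 + V² - 102*V
D(m) = (177 + m)/(2*m) (D(m) = (177 + m)/((2*m)) = (177 + m)*(1/(2*m)) = (177 + m)/(2*m))
D(76) - Y(-162) = (½)*(177 + 76)/76 - (-219 + (-162)² - 102*(-162)) = (½)*(1/76)*253 - (-219 + 26244 + 16524) = 253/152 - 1*42549 = 253/152 - 42549 = -6467195/152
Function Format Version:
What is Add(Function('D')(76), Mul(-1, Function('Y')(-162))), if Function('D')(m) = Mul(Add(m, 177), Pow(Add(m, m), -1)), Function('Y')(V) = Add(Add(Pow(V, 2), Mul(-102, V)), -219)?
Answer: Rational(-6467195, 152) ≈ -42547.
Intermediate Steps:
Function('Y')(V) = Add(-219, Pow(V, 2), Mul(-102, V))
Function('D')(m) = Mul(Rational(1, 2), Pow(m, -1), Add(177, m)) (Function('D')(m) = Mul(Add(177, m), Pow(Mul(2, m), -1)) = Mul(Add(177, m), Mul(Rational(1, 2), Pow(m, -1))) = Mul(Rational(1, 2), Pow(m, -1), Add(177, m)))
Add(Function('D')(76), Mul(-1, Function('Y')(-162))) = Add(Mul(Rational(1, 2), Pow(76, -1), Add(177, 76)), Mul(-1, Add(-219, Pow(-162, 2), Mul(-102, -162)))) = Add(Mul(Rational(1, 2), Rational(1, 76), 253), Mul(-1, Add(-219, 26244, 16524))) = Add(Rational(253, 152), Mul(-1, 42549)) = Add(Rational(253, 152), -42549) = Rational(-6467195, 152)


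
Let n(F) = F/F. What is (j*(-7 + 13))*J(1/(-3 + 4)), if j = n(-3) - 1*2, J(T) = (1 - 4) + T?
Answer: 12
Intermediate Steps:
n(F) = 1
J(T) = -3 + T
j = -1 (j = 1 - 1*2 = 1 - 2 = -1)
(j*(-7 + 13))*J(1/(-3 + 4)) = (-(-7 + 13))*(-3 + 1/(-3 + 4)) = (-1*6)*(-3 + 1/1) = -6*(-3 + 1) = -6*(-2) = 12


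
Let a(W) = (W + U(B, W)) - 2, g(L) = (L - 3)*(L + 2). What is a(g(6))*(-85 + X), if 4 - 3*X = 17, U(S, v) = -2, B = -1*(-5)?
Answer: -5360/3 ≈ -1786.7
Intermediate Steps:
B = 5
g(L) = (-3 + L)*(2 + L)
X = -13/3 (X = 4/3 - 1/3*17 = 4/3 - 17/3 = -13/3 ≈ -4.3333)
a(W) = -4 + W (a(W) = (W - 2) - 2 = (-2 + W) - 2 = -4 + W)
a(g(6))*(-85 + X) = (-4 + (-6 + 6**2 - 1*6))*(-85 - 13/3) = (-4 + (-6 + 36 - 6))*(-268/3) = (-4 + 24)*(-268/3) = 20*(-268/3) = -5360/3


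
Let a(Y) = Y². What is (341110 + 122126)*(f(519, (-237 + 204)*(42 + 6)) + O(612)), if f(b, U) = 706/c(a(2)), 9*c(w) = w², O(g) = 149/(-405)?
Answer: 49623886279/270 ≈ 1.8379e+8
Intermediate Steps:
O(g) = -149/405 (O(g) = 149*(-1/405) = -149/405)
c(w) = w²/9
f(b, U) = 3177/8 (f(b, U) = 706/(((2²)²/9)) = 706/(((⅑)*4²)) = 706/(((⅑)*16)) = 706/(16/9) = 706*(9/16) = 3177/8)
(341110 + 122126)*(f(519, (-237 + 204)*(42 + 6)) + O(612)) = (341110 + 122126)*(3177/8 - 149/405) = 463236*(1285493/3240) = 49623886279/270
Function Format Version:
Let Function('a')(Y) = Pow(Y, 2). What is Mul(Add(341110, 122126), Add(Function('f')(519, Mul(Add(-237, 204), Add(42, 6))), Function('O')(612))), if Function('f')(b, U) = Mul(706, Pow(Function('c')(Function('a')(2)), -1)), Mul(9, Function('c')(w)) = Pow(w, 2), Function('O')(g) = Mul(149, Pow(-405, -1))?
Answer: Rational(49623886279, 270) ≈ 1.8379e+8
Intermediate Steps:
Function('O')(g) = Rational(-149, 405) (Function('O')(g) = Mul(149, Rational(-1, 405)) = Rational(-149, 405))
Function('c')(w) = Mul(Rational(1, 9), Pow(w, 2))
Function('f')(b, U) = Rational(3177, 8) (Function('f')(b, U) = Mul(706, Pow(Mul(Rational(1, 9), Pow(Pow(2, 2), 2)), -1)) = Mul(706, Pow(Mul(Rational(1, 9), Pow(4, 2)), -1)) = Mul(706, Pow(Mul(Rational(1, 9), 16), -1)) = Mul(706, Pow(Rational(16, 9), -1)) = Mul(706, Rational(9, 16)) = Rational(3177, 8))
Mul(Add(341110, 122126), Add(Function('f')(519, Mul(Add(-237, 204), Add(42, 6))), Function('O')(612))) = Mul(Add(341110, 122126), Add(Rational(3177, 8), Rational(-149, 405))) = Mul(463236, Rational(1285493, 3240)) = Rational(49623886279, 270)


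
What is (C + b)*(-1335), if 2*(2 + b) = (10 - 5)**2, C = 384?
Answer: -1053315/2 ≈ -5.2666e+5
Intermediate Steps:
b = 21/2 (b = -2 + (10 - 5)**2/2 = -2 + (1/2)*5**2 = -2 + (1/2)*25 = -2 + 25/2 = 21/2 ≈ 10.500)
(C + b)*(-1335) = (384 + 21/2)*(-1335) = (789/2)*(-1335) = -1053315/2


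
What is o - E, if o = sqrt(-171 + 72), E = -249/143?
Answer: 249/143 + 3*I*sqrt(11) ≈ 1.7413 + 9.9499*I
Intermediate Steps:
E = -249/143 (E = -249*1/143 = -249/143 ≈ -1.7413)
o = 3*I*sqrt(11) (o = sqrt(-99) = 3*I*sqrt(11) ≈ 9.9499*I)
o - E = 3*I*sqrt(11) - 1*(-249/143) = 3*I*sqrt(11) + 249/143 = 249/143 + 3*I*sqrt(11)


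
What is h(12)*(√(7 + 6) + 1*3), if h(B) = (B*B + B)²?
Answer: 73008 + 24336*√13 ≈ 1.6075e+5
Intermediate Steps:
h(B) = (B + B²)² (h(B) = (B² + B)² = (B + B²)²)
h(12)*(√(7 + 6) + 1*3) = (12²*(1 + 12)²)*(√(7 + 6) + 1*3) = (144*13²)*(√13 + 3) = (144*169)*(3 + √13) = 24336*(3 + √13) = 73008 + 24336*√13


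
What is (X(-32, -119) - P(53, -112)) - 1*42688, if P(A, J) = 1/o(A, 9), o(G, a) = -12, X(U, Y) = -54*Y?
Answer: -435143/12 ≈ -36262.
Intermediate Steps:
P(A, J) = -1/12 (P(A, J) = 1/(-12) = -1/12)
(X(-32, -119) - P(53, -112)) - 1*42688 = (-54*(-119) - 1*(-1/12)) - 1*42688 = (6426 + 1/12) - 42688 = 77113/12 - 42688 = -435143/12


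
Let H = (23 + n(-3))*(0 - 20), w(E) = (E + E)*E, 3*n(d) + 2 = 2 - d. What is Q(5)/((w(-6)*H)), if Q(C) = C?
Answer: -1/6912 ≈ -0.00014468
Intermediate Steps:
n(d) = -d/3 (n(d) = -⅔ + (2 - d)/3 = -⅔ + (⅔ - d/3) = -d/3)
w(E) = 2*E² (w(E) = (2*E)*E = 2*E²)
H = -480 (H = (23 - ⅓*(-3))*(0 - 20) = (23 + 1)*(-20) = 24*(-20) = -480)
Q(5)/((w(-6)*H)) = 5/(((2*(-6)²)*(-480))) = 5/(((2*36)*(-480))) = 5/((72*(-480))) = 5/(-34560) = 5*(-1/34560) = -1/6912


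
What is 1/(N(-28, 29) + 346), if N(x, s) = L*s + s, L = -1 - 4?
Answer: 1/230 ≈ 0.0043478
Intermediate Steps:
L = -5
N(x, s) = -4*s (N(x, s) = -5*s + s = -4*s)
1/(N(-28, 29) + 346) = 1/(-4*29 + 346) = 1/(-116 + 346) = 1/230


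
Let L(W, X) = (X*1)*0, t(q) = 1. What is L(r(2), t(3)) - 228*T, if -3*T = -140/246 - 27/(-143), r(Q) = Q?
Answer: -508364/17589 ≈ -28.902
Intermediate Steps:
L(W, X) = 0 (L(W, X) = X*0 = 0)
T = 6689/52767 (T = -(-140/246 - 27/(-143))/3 = -(-140*1/246 - 27*(-1/143))/3 = -(-70/123 + 27/143)/3 = -⅓*(-6689/17589) = 6689/52767 ≈ 0.12676)
L(r(2), t(3)) - 228*T = 0 - 228*6689/52767 = 0 - 508364/17589 = -508364/17589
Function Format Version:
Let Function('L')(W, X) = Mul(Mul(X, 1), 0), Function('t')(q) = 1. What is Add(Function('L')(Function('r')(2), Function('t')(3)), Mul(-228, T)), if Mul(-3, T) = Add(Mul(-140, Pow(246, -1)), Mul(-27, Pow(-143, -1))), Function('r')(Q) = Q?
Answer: Rational(-508364, 17589) ≈ -28.902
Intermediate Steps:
Function('L')(W, X) = 0 (Function('L')(W, X) = Mul(X, 0) = 0)
T = Rational(6689, 52767) (T = Mul(Rational(-1, 3), Add(Mul(-140, Pow(246, -1)), Mul(-27, Pow(-143, -1)))) = Mul(Rational(-1, 3), Add(Mul(-140, Rational(1, 246)), Mul(-27, Rational(-1, 143)))) = Mul(Rational(-1, 3), Add(Rational(-70, 123), Rational(27, 143))) = Mul(Rational(-1, 3), Rational(-6689, 17589)) = Rational(6689, 52767) ≈ 0.12676)
Add(Function('L')(Function('r')(2), Function('t')(3)), Mul(-228, T)) = Add(0, Mul(-228, Rational(6689, 52767))) = Add(0, Rational(-508364, 17589)) = Rational(-508364, 17589)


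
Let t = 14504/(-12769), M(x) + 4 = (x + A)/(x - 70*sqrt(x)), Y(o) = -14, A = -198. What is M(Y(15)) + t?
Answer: -159776546/31373433 - 530*I*sqrt(14)/2457 ≈ -5.0927 - 0.80711*I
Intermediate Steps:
M(x) = -4 + (-198 + x)/(x - 70*sqrt(x)) (M(x) = -4 + (x - 198)/(x - 70*sqrt(x)) = -4 + (-198 + x)/(x - 70*sqrt(x)))
t = -14504/12769 (t = 14504*(-1/12769) = -14504/12769 ≈ -1.1359)
M(Y(15)) + t = (198 - 280*I*sqrt(14) + 3*(-14))/(-1*(-14) + 70*sqrt(-14)) - 14504/12769 = (198 - 280*I*sqrt(14) - 42)/(14 + 70*(I*sqrt(14))) - 14504/12769 = (198 - 280*I*sqrt(14) - 42)/(14 + 70*I*sqrt(14)) - 14504/12769 = (156 - 280*I*sqrt(14))/(14 + 70*I*sqrt(14)) - 14504/12769 = -14504/12769 + (156 - 280*I*sqrt(14))/(14 + 70*I*sqrt(14))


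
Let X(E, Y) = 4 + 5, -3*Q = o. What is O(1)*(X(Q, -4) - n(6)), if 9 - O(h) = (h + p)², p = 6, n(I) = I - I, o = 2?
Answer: -360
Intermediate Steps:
Q = -⅔ (Q = -⅓*2 = -⅔ ≈ -0.66667)
n(I) = 0
X(E, Y) = 9
O(h) = 9 - (6 + h)² (O(h) = 9 - (h + 6)² = 9 - (6 + h)²)
O(1)*(X(Q, -4) - n(6)) = (9 - (6 + 1)²)*(9 - 1*0) = (9 - 1*7²)*(9 + 0) = (9 - 1*49)*9 = (9 - 49)*9 = -40*9 = -360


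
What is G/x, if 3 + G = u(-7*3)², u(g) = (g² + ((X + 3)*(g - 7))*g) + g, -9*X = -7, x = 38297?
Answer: 62789749/344673 ≈ 182.17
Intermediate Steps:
X = 7/9 (X = -⅑*(-7) = 7/9 ≈ 0.77778)
u(g) = g + g² + g*(-238/9 + 34*g/9) (u(g) = (g² + ((7/9 + 3)*(g - 7))*g) + g = (g² + (34*(-7 + g)/9)*g) + g = (g² + (-238/9 + 34*g/9)*g) + g = (g² + g*(-238/9 + 34*g/9)) + g = g + g² + g*(-238/9 + 34*g/9))
G = 62789749/9 (G = -3 + ((-7*3)*(-229 + 43*(-7*3))/9)² = -3 + ((⅑)*(-21)*(-229 + 43*(-21)))² = -3 + ((⅑)*(-21)*(-229 - 903))² = -3 + ((⅑)*(-21)*(-1132))² = -3 + (7924/3)² = -3 + 62789776/9 = 62789749/9 ≈ 6.9766e+6)
G/x = (62789749/9)/38297 = (62789749/9)*(1/38297) = 62789749/344673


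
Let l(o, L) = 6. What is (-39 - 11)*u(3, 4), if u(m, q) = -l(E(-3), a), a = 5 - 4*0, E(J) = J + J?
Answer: 300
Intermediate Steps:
E(J) = 2*J
a = 5 (a = 5 + 0 = 5)
u(m, q) = -6 (u(m, q) = -1*6 = -6)
(-39 - 11)*u(3, 4) = (-39 - 11)*(-6) = -50*(-6) = 300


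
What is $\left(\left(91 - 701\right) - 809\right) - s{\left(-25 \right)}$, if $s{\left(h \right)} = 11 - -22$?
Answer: $-1452$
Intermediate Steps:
$s{\left(h \right)} = 33$ ($s{\left(h \right)} = 11 + 22 = 33$)
$\left(\left(91 - 701\right) - 809\right) - s{\left(-25 \right)} = \left(\left(91 - 701\right) - 809\right) - 33 = \left(-610 - 809\right) - 33 = -1419 - 33 = -1452$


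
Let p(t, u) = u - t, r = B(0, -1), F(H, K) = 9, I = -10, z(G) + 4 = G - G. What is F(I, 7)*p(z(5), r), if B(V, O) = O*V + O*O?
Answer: 45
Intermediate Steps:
z(G) = -4 (z(G) = -4 + (G - G) = -4 + 0 = -4)
B(V, O) = O² + O*V (B(V, O) = O*V + O² = O² + O*V)
r = 1 (r = -(-1 + 0) = -1*(-1) = 1)
F(I, 7)*p(z(5), r) = 9*(1 - 1*(-4)) = 9*(1 + 4) = 9*5 = 45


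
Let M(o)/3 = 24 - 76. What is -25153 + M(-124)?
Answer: -25309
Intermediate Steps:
M(o) = -156 (M(o) = 3*(24 - 76) = 3*(-52) = -156)
-25153 + M(-124) = -25153 - 156 = -25309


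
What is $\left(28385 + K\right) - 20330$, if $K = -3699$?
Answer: $4356$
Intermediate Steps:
$\left(28385 + K\right) - 20330 = \left(28385 - 3699\right) - 20330 = 24686 - 20330 = 4356$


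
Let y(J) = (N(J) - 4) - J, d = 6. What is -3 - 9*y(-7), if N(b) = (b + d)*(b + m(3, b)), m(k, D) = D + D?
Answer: -219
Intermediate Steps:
m(k, D) = 2*D
N(b) = 3*b*(6 + b) (N(b) = (b + 6)*(b + 2*b) = (6 + b)*(3*b) = 3*b*(6 + b))
y(J) = -4 - J + 3*J*(6 + J) (y(J) = (3*J*(6 + J) - 4) - J = (-4 + 3*J*(6 + J)) - J = -4 - J + 3*J*(6 + J))
-3 - 9*y(-7) = -3 - 9*(-4 + 3*(-7)² + 17*(-7)) = -3 - 9*(-4 + 3*49 - 119) = -3 - 9*(-4 + 147 - 119) = -3 - 9*24 = -3 - 216 = -219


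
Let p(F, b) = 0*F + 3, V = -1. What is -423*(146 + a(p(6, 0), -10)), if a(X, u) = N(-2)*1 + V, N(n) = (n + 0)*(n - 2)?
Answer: -64719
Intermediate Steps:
p(F, b) = 3 (p(F, b) = 0 + 3 = 3)
N(n) = n*(-2 + n)
a(X, u) = 7 (a(X, u) = -2*(-2 - 2)*1 - 1 = -2*(-4)*1 - 1 = 8*1 - 1 = 8 - 1 = 7)
-423*(146 + a(p(6, 0), -10)) = -423*(146 + 7) = -423*153 = -64719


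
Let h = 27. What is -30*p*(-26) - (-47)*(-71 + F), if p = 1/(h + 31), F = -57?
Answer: -174074/29 ≈ -6002.6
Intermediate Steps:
p = 1/58 (p = 1/(27 + 31) = 1/58 ≈ 0.017241)
-30*p*(-26) - (-47)*(-71 + F) = -30*1/58*(-26) - (-47)*(-71 - 57) = -15/29*(-26) - (-47)*(-128) = 390/29 - 1*6016 = 390/29 - 6016 = -174074/29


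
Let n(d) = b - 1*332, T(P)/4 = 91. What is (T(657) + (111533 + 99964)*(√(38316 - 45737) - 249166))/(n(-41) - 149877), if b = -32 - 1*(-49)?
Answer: 26348930569/75096 - 70499*I*√7421/50064 ≈ 3.5087e+5 - 121.31*I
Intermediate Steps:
b = 17 (b = -32 + 49 = 17)
T(P) = 364 (T(P) = 4*91 = 364)
n(d) = -315 (n(d) = 17 - 1*332 = 17 - 332 = -315)
(T(657) + (111533 + 99964)*(√(38316 - 45737) - 249166))/(n(-41) - 149877) = (364 + (111533 + 99964)*(√(38316 - 45737) - 249166))/(-315 - 149877) = (364 + 211497*(√(-7421) - 249166))/(-150192) = (364 + 211497*(I*√7421 - 249166))*(-1/150192) = (364 + 211497*(-249166 + I*√7421))*(-1/150192) = (364 + (-52697861502 + 211497*I*√7421))*(-1/150192) = (-52697861138 + 211497*I*√7421)*(-1/150192) = 26348930569/75096 - 70499*I*√7421/50064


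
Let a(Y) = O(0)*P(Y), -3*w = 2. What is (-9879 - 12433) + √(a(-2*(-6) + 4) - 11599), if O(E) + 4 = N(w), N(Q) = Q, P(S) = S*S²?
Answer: -22312 + I*√276423/3 ≈ -22312.0 + 175.25*I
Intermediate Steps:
w = -⅔ (w = -⅓*2 = -⅔ ≈ -0.66667)
P(S) = S³
O(E) = -14/3 (O(E) = -4 - ⅔ = -14/3)
a(Y) = -14*Y³/3
(-9879 - 12433) + √(a(-2*(-6) + 4) - 11599) = (-9879 - 12433) + √(-14*(-2*(-6) + 4)³/3 - 11599) = -22312 + √(-14*(12 + 4)³/3 - 11599) = -22312 + √(-14/3*16³ - 11599) = -22312 + √(-14/3*4096 - 11599) = -22312 + √(-57344/3 - 11599) = -22312 + √(-92141/3) = -22312 + I*√276423/3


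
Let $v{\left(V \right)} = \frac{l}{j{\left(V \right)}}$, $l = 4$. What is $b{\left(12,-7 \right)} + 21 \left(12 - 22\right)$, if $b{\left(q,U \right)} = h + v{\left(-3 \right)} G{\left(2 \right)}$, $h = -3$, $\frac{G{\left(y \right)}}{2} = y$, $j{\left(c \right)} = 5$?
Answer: $- \frac{1049}{5} \approx -209.8$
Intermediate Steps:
$G{\left(y \right)} = 2 y$
$v{\left(V \right)} = \frac{4}{5}$
$b{\left(q,U \right)} = \frac{1}{5}$ ($b{\left(q,U \right)} = -3 + \frac{4 \cdot 2 \cdot 2}{5} = -3 + \frac{4}{5} \cdot 4 = -3 + \frac{16}{5} = \frac{1}{5}$)
$b{\left(12,-7 \right)} + 21 \left(12 - 22\right) = \frac{1}{5} + 21 \left(12 - 22\right) = \frac{1}{5} + 21 \left(-10\right) = \frac{1}{5} - 210 = - \frac{1049}{5}$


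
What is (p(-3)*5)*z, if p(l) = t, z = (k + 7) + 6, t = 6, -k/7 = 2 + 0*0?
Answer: -30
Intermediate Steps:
k = -14 (k = -7*(2 + 0*0) = -7*(2 + 0) = -7*2 = -14)
z = -1 (z = (-14 + 7) + 6 = -7 + 6 = -1)
p(l) = 6
(p(-3)*5)*z = (6*5)*(-1) = 30*(-1) = -30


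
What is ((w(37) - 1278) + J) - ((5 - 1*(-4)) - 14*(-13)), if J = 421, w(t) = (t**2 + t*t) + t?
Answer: 1727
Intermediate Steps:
w(t) = t + 2*t**2 (w(t) = (t**2 + t**2) + t = 2*t**2 + t = t + 2*t**2)
((w(37) - 1278) + J) - ((5 - 1*(-4)) - 14*(-13)) = ((37*(1 + 2*37) - 1278) + 421) - ((5 - 1*(-4)) - 14*(-13)) = ((37*(1 + 74) - 1278) + 421) - ((5 + 4) + 182) = ((37*75 - 1278) + 421) - (9 + 182) = ((2775 - 1278) + 421) - 1*191 = (1497 + 421) - 191 = 1918 - 191 = 1727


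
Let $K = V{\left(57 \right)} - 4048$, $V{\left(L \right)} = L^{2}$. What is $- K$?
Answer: $799$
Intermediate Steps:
$K = -799$ ($K = 57^{2} - 4048 = 3249 - 4048 = -799$)
$- K = \left(-1\right) \left(-799\right) = 799$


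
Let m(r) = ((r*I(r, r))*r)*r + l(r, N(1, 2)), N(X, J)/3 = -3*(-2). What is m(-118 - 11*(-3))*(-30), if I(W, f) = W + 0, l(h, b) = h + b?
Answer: -1566016740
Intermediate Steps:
N(X, J) = 18 (N(X, J) = 3*(-3*(-2)) = 3*6 = 18)
l(h, b) = b + h
I(W, f) = W
m(r) = 18 + r + r⁴ (m(r) = ((r*r)*r)*r + (18 + r) = (r²*r)*r + (18 + r) = r³*r + (18 + r) = r⁴ + (18 + r) = 18 + r + r⁴)
m(-118 - 11*(-3))*(-30) = (18 + (-118 - 11*(-3)) + (-118 - 11*(-3))⁴)*(-30) = (18 + (-118 + 33) + (-118 + 33)⁴)*(-30) = (18 - 85 + (-85)⁴)*(-30) = (18 - 85 + 52200625)*(-30) = 52200558*(-30) = -1566016740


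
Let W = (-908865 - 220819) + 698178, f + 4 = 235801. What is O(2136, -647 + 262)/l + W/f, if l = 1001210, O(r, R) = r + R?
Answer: -431615241713/236082314370 ≈ -1.8282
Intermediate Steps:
O(r, R) = R + r
f = 235797 (f = -4 + 235801 = 235797)
W = -431506 (W = -1129684 + 698178 = -431506)
O(2136, -647 + 262)/l + W/f = ((-647 + 262) + 2136)/1001210 - 431506/235797 = (-385 + 2136)*(1/1001210) - 431506*1/235797 = 1751*(1/1001210) - 431506/235797 = 1751/1001210 - 431506/235797 = -431615241713/236082314370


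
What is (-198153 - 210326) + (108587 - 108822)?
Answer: -408714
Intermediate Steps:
(-198153 - 210326) + (108587 - 108822) = -408479 - 235 = -408714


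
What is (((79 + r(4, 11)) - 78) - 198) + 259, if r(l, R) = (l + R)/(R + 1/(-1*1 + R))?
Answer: 2344/37 ≈ 63.351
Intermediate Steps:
r(l, R) = (R + l)/(R + 1/(-1 + R))
(((79 + r(4, 11)) - 78) - 198) + 259 = (((79 + (11**2 - 1*11 - 1*4 + 11*4)/(1 + 11**2 - 1*11)) - 78) - 198) + 259 = (((79 + (121 - 11 - 4 + 44)/(1 + 121 - 11)) - 78) - 198) + 259 = (((79 + 150/111) - 78) - 198) + 259 = (((79 + (1/111)*150) - 78) - 198) + 259 = (((79 + 50/37) - 78) - 198) + 259 = ((2973/37 - 78) - 198) + 259 = (87/37 - 198) + 259 = -7239/37 + 259 = 2344/37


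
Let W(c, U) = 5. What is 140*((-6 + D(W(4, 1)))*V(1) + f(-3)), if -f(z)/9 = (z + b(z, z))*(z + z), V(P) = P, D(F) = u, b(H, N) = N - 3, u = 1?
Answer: -68740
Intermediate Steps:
b(H, N) = -3 + N
D(F) = 1
f(z) = -18*z*(-3 + 2*z) (f(z) = -9*(z + (-3 + z))*(z + z) = -9*(-3 + 2*z)*2*z = -18*z*(-3 + 2*z))
140*((-6 + D(W(4, 1)))*V(1) + f(-3)) = 140*((-6 + 1)*1 + 18*(-3)*(3 - 2*(-3))) = 140*(-5*1 + 18*(-3)*(3 + 6)) = 140*(-5 + 18*(-3)*9) = 140*(-5 - 486) = 140*(-491) = -68740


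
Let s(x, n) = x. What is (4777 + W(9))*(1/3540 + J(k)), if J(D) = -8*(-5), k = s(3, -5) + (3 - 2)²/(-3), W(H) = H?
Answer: 338851193/1770 ≈ 1.9144e+5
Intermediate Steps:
k = 8/3 (k = 3 + (3 - 2)²/(-3) = 3 + 1²*(-⅓) = 3 + 1*(-⅓) = 3 - ⅓ = 8/3 ≈ 2.6667)
J(D) = 40
(4777 + W(9))*(1/3540 + J(k)) = (4777 + 9)*(1/3540 + 40) = 4786*(1/3540 + 40) = 4786*(141601/3540) = 338851193/1770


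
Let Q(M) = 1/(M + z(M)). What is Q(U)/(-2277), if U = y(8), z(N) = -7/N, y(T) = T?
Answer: -8/129789 ≈ -6.1639e-5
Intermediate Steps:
U = 8
Q(M) = 1/(M - 7/M)
Q(U)/(-2277) = (8/(-7 + 8²))/(-2277) = (8/(-7 + 64))*(-1/2277) = (8/57)*(-1/2277) = -8/129789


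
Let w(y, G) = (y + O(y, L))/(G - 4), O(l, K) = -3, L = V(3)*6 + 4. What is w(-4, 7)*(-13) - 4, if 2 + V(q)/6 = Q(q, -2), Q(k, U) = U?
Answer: 79/3 ≈ 26.333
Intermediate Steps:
V(q) = -24 (V(q) = -12 + 6*(-2) = -12 - 12 = -24)
L = -140 (L = -24*6 + 4 = -144 + 4 = -140)
w(y, G) = (-3 + y)/(-4 + G) (w(y, G) = (y - 3)/(G - 4) = (-3 + y)/(-4 + G))
w(-4, 7)*(-13) - 4 = ((-3 - 4)/(-4 + 7))*(-13) - 4 = (-7/3)*(-13) - 4 = ((1/3)*(-7))*(-13) - 4 = -7/3*(-13) - 4 = 91/3 - 4 = 79/3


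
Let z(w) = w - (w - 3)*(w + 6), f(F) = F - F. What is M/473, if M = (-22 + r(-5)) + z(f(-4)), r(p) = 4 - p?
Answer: 5/473 ≈ 0.010571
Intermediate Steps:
f(F) = 0
z(w) = w - (-3 + w)*(6 + w)
M = 5 (M = (-22 + (4 - 1*(-5))) + (18 - 1*0² - 2*0) = (-22 + (4 + 5)) + (18 - 1*0 + 0) = (-22 + 9) + (18 + 0 + 0) = -13 + 18 = 5)
M/473 = 5/473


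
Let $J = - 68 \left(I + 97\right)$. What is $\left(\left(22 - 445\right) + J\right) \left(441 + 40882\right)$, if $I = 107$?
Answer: $-590712285$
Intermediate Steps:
$J = -13872$ ($J = - 68 \left(107 + 97\right) = \left(-68\right) 204 = -13872$)
$\left(\left(22 - 445\right) + J\right) \left(441 + 40882\right) = \left(\left(22 - 445\right) - 13872\right) \left(441 + 40882\right) = \left(\left(22 - 445\right) - 13872\right) 41323 = \left(-423 - 13872\right) 41323 = \left(-14295\right) 41323 = -590712285$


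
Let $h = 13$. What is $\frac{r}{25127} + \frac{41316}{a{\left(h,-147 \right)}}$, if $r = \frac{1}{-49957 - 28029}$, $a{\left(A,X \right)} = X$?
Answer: $- \frac{26986980745433}{96018156878} \approx -281.06$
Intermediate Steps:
$r = - \frac{1}{77986}$ ($r = \frac{1}{-77986} = - \frac{1}{77986} \approx -1.2823 \cdot 10^{-5}$)
$\frac{r}{25127} + \frac{41316}{a{\left(h,-147 \right)}} = - \frac{1}{77986 \cdot 25127} + \frac{41316}{-147} = \left(- \frac{1}{77986}\right) \frac{1}{25127} + 41316 \left(- \frac{1}{147}\right) = - \frac{1}{1959554222} - \frac{13772}{49} = - \frac{26986980745433}{96018156878}$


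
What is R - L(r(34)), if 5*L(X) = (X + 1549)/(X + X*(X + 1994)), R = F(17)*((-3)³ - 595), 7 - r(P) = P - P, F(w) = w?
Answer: -370460868/35035 ≈ -10574.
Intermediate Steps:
r(P) = 7 (r(P) = 7 - (P - P) = 7 - 1*0 = 7 + 0 = 7)
R = -10574 (R = 17*((-3)³ - 595) = 17*(-27 - 595) = 17*(-622) = -10574)
L(X) = (1549 + X)/(5*(X + X*(1994 + X))) (L(X) = ((X + 1549)/(X + X*(X + 1994)))/5 = ((1549 + X)/(X + X*(1994 + X)))/5 = (1549 + X)/(5*(X + X*(1994 + X))))
R - L(r(34)) = -10574 - (1549 + 7)/(5*7*(1995 + 7)) = -10574 - 1556/(5*7*2002) = -10574 - 1*778/35035 = -10574 - 778/35035 = -370460868/35035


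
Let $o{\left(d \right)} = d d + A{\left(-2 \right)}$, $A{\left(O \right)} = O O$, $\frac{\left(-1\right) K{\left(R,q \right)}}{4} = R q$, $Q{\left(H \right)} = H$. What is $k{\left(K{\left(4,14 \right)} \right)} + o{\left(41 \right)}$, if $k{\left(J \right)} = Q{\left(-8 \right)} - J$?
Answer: $1901$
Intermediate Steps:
$K{\left(R,q \right)} = - 4 R q$
$A{\left(O \right)} = O^{2}$
$k{\left(J \right)} = -8 - J$
$o{\left(d \right)} = 4 + d^{2}$ ($o{\left(d \right)} = d d + \left(-2\right)^{2} = d^{2} + 4 = 4 + d^{2}$)
$k{\left(K{\left(4,14 \right)} \right)} + o{\left(41 \right)} = \left(-8 - \left(-4\right) 4 \cdot 14\right) + \left(4 + 41^{2}\right) = \left(-8 - -224\right) + \left(4 + 1681\right) = \left(-8 + 224\right) + 1685 = 216 + 1685 = 1901$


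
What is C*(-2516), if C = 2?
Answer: -5032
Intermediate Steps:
C*(-2516) = 2*(-2516) = -5032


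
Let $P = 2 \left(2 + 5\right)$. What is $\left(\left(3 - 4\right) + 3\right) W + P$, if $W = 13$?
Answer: $40$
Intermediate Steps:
$P = 14$ ($P = 2 \cdot 7 = 14$)
$\left(\left(3 - 4\right) + 3\right) W + P = \left(\left(3 - 4\right) + 3\right) 13 + 14 = \left(-1 + 3\right) 13 + 14 = 2 \cdot 13 + 14 = 26 + 14 = 40$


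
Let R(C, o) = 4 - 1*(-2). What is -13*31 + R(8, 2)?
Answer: -397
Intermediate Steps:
R(C, o) = 6 (R(C, o) = 4 + 2 = 6)
-13*31 + R(8, 2) = -13*31 + 6 = -403 + 6 = -397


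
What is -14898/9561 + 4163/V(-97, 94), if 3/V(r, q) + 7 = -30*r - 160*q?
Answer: -161027431795/9561 ≈ -1.6842e+7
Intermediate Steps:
V(r, q) = 3/(-7 - 160*q - 30*r) (V(r, q) = 3/(-7 + (-30*r - 160*q)) = 3/(-7 + (-160*q - 30*r)) = 3/(-7 - 160*q - 30*r))
-14898/9561 + 4163/V(-97, 94) = -14898/9561 + 4163/((-3/(7 + 30*(-97) + 160*94))) = -14898*1/9561 + 4163/((-3/(7 - 2910 + 15040))) = -4966/3187 + 4163/((-3/12137)) = -4966/3187 + 4163/((-3*1/12137)) = -4966/3187 + 4163/(-3/12137) = -4966/3187 + 4163*(-12137/3) = -4966/3187 - 50526331/3 = -161027431795/9561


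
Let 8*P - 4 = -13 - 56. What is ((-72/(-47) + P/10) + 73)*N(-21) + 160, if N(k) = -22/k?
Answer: 624389/2632 ≈ 237.23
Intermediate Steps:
P = -65/8 (P = 1/2 + (-13 - 56)/8 = 1/2 + (1/8)*(-69) = 1/2 - 69/8 = -65/8 ≈ -8.1250)
((-72/(-47) + P/10) + 73)*N(-21) + 160 = ((-72/(-47) - 65/8/10) + 73)*(-22/(-21)) + 160 = ((-72*(-1/47) - 65/8*1/10) + 73)*(-22*(-1/21)) + 160 = ((72/47 - 13/16) + 73)*(22/21) + 160 = (541/752 + 73)*(22/21) + 160 = (55437/752)*(22/21) + 160 = 203269/2632 + 160 = 624389/2632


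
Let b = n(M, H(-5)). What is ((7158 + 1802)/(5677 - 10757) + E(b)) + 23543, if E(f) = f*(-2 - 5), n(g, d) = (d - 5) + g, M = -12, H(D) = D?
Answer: 3009295/127 ≈ 23695.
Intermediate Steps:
n(g, d) = -5 + d + g (n(g, d) = (-5 + d) + g = -5 + d + g)
b = -22 (b = -5 - 5 - 12 = -22)
E(f) = -7*f (E(f) = f*(-7) = -7*f)
((7158 + 1802)/(5677 - 10757) + E(b)) + 23543 = ((7158 + 1802)/(5677 - 10757) - 7*(-22)) + 23543 = (8960/(-5080) + 154) + 23543 = (8960*(-1/5080) + 154) + 23543 = (-224/127 + 154) + 23543 = 19334/127 + 23543 = 3009295/127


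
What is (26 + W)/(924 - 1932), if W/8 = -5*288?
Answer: 821/72 ≈ 11.403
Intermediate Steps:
W = -11520 (W = 8*(-5*288) = 8*(-1440) = -11520)
(26 + W)/(924 - 1932) = (26 - 11520)/(924 - 1932) = -11494/(-1008) = -11494*(-1/1008) = 821/72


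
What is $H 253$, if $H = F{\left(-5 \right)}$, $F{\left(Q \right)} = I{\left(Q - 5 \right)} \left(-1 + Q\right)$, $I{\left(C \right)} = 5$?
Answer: $-7590$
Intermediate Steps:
$F{\left(Q \right)} = -5 + 5 Q$ ($F{\left(Q \right)} = 5 \left(-1 + Q\right) = -5 + 5 Q$)
$H = -30$ ($H = -5 + 5 \left(-5\right) = -5 - 25 = -30$)
$H 253 = \left(-30\right) 253 = -7590$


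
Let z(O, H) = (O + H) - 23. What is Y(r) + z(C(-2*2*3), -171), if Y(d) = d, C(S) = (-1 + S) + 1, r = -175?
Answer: -381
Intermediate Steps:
C(S) = S
z(O, H) = -23 + H + O (z(O, H) = (H + O) - 23 = -23 + H + O)
Y(r) + z(C(-2*2*3), -171) = -175 + (-23 - 171 - 2*2*3) = -175 + (-23 - 171 - 4*3) = -175 + (-23 - 171 - 12) = -175 - 206 = -381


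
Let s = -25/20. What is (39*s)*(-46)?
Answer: 4485/2 ≈ 2242.5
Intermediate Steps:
s = -5/4 (s = -25*1/20 = -5/4 ≈ -1.2500)
(39*s)*(-46) = (39*(-5/4))*(-46) = -195/4*(-46) = 4485/2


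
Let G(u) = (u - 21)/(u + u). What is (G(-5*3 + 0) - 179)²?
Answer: 790321/25 ≈ 31613.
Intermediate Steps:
G(u) = (-21 + u)/(2*u) (G(u) = (-21 + u)/((2*u)) = (-21 + u)*(1/(2*u)) = (-21 + u)/(2*u))
(G(-5*3 + 0) - 179)² = ((-21 + (-5*3 + 0))/(2*(-5*3 + 0)) - 179)² = ((-21 + (-15 + 0))/(2*(-15 + 0)) - 179)² = ((½)*(-21 - 15)/(-15) - 179)² = ((½)*(-1/15)*(-36) - 179)² = (6/5 - 179)² = (-889/5)² = 790321/25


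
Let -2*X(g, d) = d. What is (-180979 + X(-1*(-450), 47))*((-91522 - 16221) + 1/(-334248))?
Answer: 13036843444341325/668496 ≈ 1.9502e+10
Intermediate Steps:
X(g, d) = -d/2
(-180979 + X(-1*(-450), 47))*((-91522 - 16221) + 1/(-334248)) = (-180979 - ½*47)*((-91522 - 16221) + 1/(-334248)) = (-180979 - 47/2)*(-107743 - 1/334248) = -362005/2*(-36012882265/334248) = 13036843444341325/668496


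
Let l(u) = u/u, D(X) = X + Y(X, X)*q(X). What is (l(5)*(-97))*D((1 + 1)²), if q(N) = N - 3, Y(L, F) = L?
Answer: -776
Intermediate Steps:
q(N) = -3 + N
D(X) = X + X*(-3 + X)
l(u) = 1
(l(5)*(-97))*D((1 + 1)²) = (1*(-97))*((1 + 1)²*(-2 + (1 + 1)²)) = -97*2²*(-2 + 2²) = -388*(-2 + 4) = -388*2 = -97*8 = -776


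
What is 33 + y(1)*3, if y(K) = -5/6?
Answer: 61/2 ≈ 30.500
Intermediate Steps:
y(K) = -5/6 (y(K) = -5*1/6 = -5/6)
33 + y(1)*3 = 33 - 5/6*3 = 33 - 5/2 = 61/2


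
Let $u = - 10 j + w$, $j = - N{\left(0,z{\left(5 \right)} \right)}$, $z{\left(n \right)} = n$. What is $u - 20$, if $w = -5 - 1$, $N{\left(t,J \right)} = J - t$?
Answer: $24$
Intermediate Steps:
$w = -6$
$j = -5$ ($j = - (5 - 0) = - (5 + 0) = \left(-1\right) 5 = -5$)
$u = 44$ ($u = \left(-10\right) \left(-5\right) - 6 = 50 - 6 = 44$)
$u - 20 = 44 - 20 = 24$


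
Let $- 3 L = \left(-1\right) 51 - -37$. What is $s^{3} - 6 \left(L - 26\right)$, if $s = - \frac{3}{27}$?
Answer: $\frac{93311}{729} \approx 128.0$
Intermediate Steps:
$s = - \frac{1}{9}$ ($s = \left(-3\right) \frac{1}{27} = - \frac{1}{9} \approx -0.11111$)
$L = \frac{14}{3}$ ($L = - \frac{\left(-1\right) 51 - -37}{3} = - \frac{-51 + 37}{3} = \left(- \frac{1}{3}\right) \left(-14\right) = \frac{14}{3} \approx 4.6667$)
$s^{3} - 6 \left(L - 26\right) = \left(- \frac{1}{9}\right)^{3} - 6 \left(\frac{14}{3} - 26\right) = - \frac{1}{729} - -128 = - \frac{1}{729} + 128 = \frac{93311}{729}$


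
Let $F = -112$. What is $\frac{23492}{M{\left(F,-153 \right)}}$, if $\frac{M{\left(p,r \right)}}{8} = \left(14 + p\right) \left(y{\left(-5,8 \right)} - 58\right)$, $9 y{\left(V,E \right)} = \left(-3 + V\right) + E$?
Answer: $\frac{839}{1624} \approx 0.51663$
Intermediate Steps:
$y{\left(V,E \right)} = - \frac{1}{3} + \frac{E}{9} + \frac{V}{9}$ ($y{\left(V,E \right)} = \frac{\left(-3 + V\right) + E}{9} = \frac{-3 + E + V}{9} = - \frac{1}{3} + \frac{E}{9} + \frac{V}{9}$)
$M{\left(p,r \right)} = -6496 - 464 p$ ($M{\left(p,r \right)} = 8 \left(14 + p\right) \left(\left(- \frac{1}{3} + \frac{1}{9} \cdot 8 + \frac{1}{9} \left(-5\right)\right) - 58\right) = 8 \left(14 + p\right) \left(\left(- \frac{1}{3} + \frac{8}{9} - \frac{5}{9}\right) - 58\right) = 8 \left(14 + p\right) \left(0 - 58\right) = 8 \left(14 + p\right) \left(-58\right) = 8 \left(-812 - 58 p\right) = -6496 - 464 p$)
$\frac{23492}{M{\left(F,-153 \right)}} = \frac{23492}{-6496 - -51968} = \frac{23492}{-6496 + 51968} = \frac{23492}{45472} = 23492 \cdot \frac{1}{45472} = \frac{839}{1624}$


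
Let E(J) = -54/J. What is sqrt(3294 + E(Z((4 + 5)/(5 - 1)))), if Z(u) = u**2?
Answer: 5*sqrt(1182)/3 ≈ 57.300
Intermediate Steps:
sqrt(3294 + E(Z((4 + 5)/(5 - 1)))) = sqrt(3294 - 54*(5 - 1)**2/(4 + 5)**2) = sqrt(3294 - 54/((9/4)**2)) = sqrt(3294 - 54/81/16) = sqrt(3294 - 54*16/81) = sqrt(3294 - 32/3) = sqrt(9850/3) = 5*sqrt(1182)/3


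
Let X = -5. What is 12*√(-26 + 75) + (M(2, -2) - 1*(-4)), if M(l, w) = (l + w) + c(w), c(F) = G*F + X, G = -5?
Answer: 93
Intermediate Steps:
c(F) = -5 - 5*F (c(F) = -5*F - 5 = -5 - 5*F)
M(l, w) = -5 + l - 4*w (M(l, w) = (l + w) + (-5 - 5*w) = -5 + l - 4*w)
12*√(-26 + 75) + (M(2, -2) - 1*(-4)) = 12*√(-26 + 75) + ((-5 + 2 - 4*(-2)) - 1*(-4)) = 12*√49 + ((-5 + 2 + 8) + 4) = 12*7 + (5 + 4) = 84 + 9 = 93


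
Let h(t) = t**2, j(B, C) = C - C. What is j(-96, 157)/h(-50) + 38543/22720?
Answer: 38543/22720 ≈ 1.6964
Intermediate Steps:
j(B, C) = 0
j(-96, 157)/h(-50) + 38543/22720 = 0/((-50)**2) + 38543/22720 = 0/2500 + 38543*(1/22720) = 0*(1/2500) + 38543/22720 = 0 + 38543/22720 = 38543/22720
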